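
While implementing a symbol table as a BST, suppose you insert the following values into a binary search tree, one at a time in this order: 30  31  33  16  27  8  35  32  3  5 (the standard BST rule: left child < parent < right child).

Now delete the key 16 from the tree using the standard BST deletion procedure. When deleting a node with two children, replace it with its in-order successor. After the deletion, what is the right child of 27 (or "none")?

Insert 30: tree is empty, so 30 becomes the root.
Insert 31: 31 > 30 → go right. Place as right child of 30.
Insert 33: 33 > 30 → go right; 33 > 31 → go right. Place as right child of 31.
Insert 16: 16 < 30 → go left. Place as left child of 30.
Insert 27: 27 < 30 → go left; 27 > 16 → go right. Place as right child of 16.
Insert 8: 8 < 30 → go left; 8 < 16 → go left. Place as left child of 16.
Insert 35: 35 > 30 → go right; 35 > 31 → go right; 35 > 33 → go right. Place as right child of 33.
Insert 32: 32 > 30 → go right; 32 > 31 → go right; 32 < 33 → go left. Place as left child of 33.
Insert 3: 3 < 30 → go left; 3 < 16 → go left; 3 < 8 → go left. Place as left child of 8.
Insert 5: 5 < 30 → go left; 5 < 16 → go left; 5 < 8 → go left; 5 > 3 → go right. Place as right child of 3.

Delete 16 (two children — replace with in-order successor).
After deletion, 27's right child: none.

none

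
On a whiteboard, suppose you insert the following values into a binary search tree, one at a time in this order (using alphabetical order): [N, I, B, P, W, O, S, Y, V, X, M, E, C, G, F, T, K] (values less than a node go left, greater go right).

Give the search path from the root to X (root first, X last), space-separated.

N P W Y X

N: root
I: left child of N (depth 1)
B: left child of I (depth 2)
P: right child of N (depth 1)
W: right child of P (depth 2)
O: left child of P (depth 2)
S: left child of W (depth 3)
Y: right child of W (depth 3)
V: right child of S (depth 4)
X: left child of Y (depth 4)
M: right child of I (depth 2)
E: right child of B (depth 3)
C: left child of E (depth 4)
G: right child of E (depth 4)
F: left child of G (depth 5)
T: left child of V (depth 5)
K: left child of M (depth 3)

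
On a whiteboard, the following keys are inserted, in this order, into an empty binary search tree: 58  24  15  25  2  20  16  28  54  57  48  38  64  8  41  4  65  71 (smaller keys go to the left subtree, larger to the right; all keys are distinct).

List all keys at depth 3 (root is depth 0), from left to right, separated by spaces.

2 20 28 71

58: root
24: left child of 58 (depth 1)
15: left child of 24 (depth 2)
25: right child of 24 (depth 2)
2: left child of 15 (depth 3)
20: right child of 15 (depth 3)
16: left child of 20 (depth 4)
28: right child of 25 (depth 3)
54: right child of 28 (depth 4)
57: right child of 54 (depth 5)
48: left child of 54 (depth 5)
38: left child of 48 (depth 6)
64: right child of 58 (depth 1)
8: right child of 2 (depth 4)
41: right child of 38 (depth 7)
4: left child of 8 (depth 5)
65: right child of 64 (depth 2)
71: right child of 65 (depth 3)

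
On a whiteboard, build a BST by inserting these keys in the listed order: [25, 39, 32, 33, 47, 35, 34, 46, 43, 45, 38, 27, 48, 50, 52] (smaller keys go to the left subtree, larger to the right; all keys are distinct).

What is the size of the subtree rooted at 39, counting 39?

14

Resulting structure (node: left, right):
  25: L=–, R=39
  39: L=32, R=47
  32: L=27, R=33
  33: L=–, R=35
  47: L=46, R=48
  35: L=34, R=38
  34: L=–, R=–
  46: L=43, R=–
  43: L=–, R=45
  45: L=–, R=–
  38: L=–, R=–
  27: L=–, R=–
  48: L=–, R=50
  50: L=–, R=52
  52: L=–, R=–

Subtree rooted at 39 contains: 39, 32, 27, 33, 35, 34, 38, 47, 46, 43, 45, 48, 50, 52 — 14 nodes.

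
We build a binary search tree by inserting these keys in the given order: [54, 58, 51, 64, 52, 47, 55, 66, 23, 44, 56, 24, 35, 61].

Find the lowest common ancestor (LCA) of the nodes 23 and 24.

54: root
58: right child of 54 (depth 1)
51: left child of 54 (depth 1)
64: right child of 58 (depth 2)
52: right child of 51 (depth 2)
47: left child of 51 (depth 2)
55: left child of 58 (depth 2)
66: right child of 64 (depth 3)
23: left child of 47 (depth 3)
44: right child of 23 (depth 4)
56: right child of 55 (depth 3)
24: left child of 44 (depth 5)
35: right child of 24 (depth 6)
61: left child of 64 (depth 3)

Path to 23: 54 → 51 → 47 → 23
Path to 24: 54 → 51 → 47 → 23 → 44 → 24
23 lies on both paths and is an ancestor of the other node.

23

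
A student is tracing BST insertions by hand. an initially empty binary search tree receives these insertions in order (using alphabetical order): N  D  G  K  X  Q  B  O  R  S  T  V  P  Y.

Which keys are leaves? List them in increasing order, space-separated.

B K P V Y

N: root
D: left child of N (depth 1)
G: right child of D (depth 2)
K: right child of G (depth 3)
X: right child of N (depth 1)
Q: left child of X (depth 2)
B: left child of D (depth 2)
O: left child of Q (depth 3)
R: right child of Q (depth 3)
S: right child of R (depth 4)
T: right child of S (depth 5)
V: right child of T (depth 6)
P: right child of O (depth 4)
Y: right child of X (depth 2)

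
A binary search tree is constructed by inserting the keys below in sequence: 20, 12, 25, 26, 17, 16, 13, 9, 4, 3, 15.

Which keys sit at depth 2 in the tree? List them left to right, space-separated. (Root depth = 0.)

9 17 26

20: root
12: left child of 20 (depth 1)
25: right child of 20 (depth 1)
26: right child of 25 (depth 2)
17: right child of 12 (depth 2)
16: left child of 17 (depth 3)
13: left child of 16 (depth 4)
9: left child of 12 (depth 2)
4: left child of 9 (depth 3)
3: left child of 4 (depth 4)
15: right child of 13 (depth 5)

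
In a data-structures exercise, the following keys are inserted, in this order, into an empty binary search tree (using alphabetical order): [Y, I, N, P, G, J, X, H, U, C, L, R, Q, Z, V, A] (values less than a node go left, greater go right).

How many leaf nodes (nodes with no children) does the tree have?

Y: root
I: left child of Y (depth 1)
N: right child of I (depth 2)
P: right child of N (depth 3)
G: left child of I (depth 2)
J: left child of N (depth 3)
X: right child of P (depth 4)
H: right child of G (depth 3)
U: left child of X (depth 5)
C: left child of G (depth 3)
L: right child of J (depth 4)
R: left child of U (depth 6)
Q: left child of R (depth 7)
Z: right child of Y (depth 1)
V: right child of U (depth 6)
A: left child of C (depth 4)

Leaves: A, H, L, Q, V, Z — 6 in total.

6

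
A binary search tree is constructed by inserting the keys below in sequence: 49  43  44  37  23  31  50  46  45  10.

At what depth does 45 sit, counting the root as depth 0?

Resulting structure (node: left, right):
  49: L=43, R=50
  43: L=37, R=44
  44: L=–, R=46
  37: L=23, R=–
  23: L=10, R=31
  31: L=–, R=–
  50: L=–, R=–
  46: L=45, R=–
  45: L=–, R=–
  10: L=–, R=–

Path to 45: 49 → 43 → 44 → 46 → 45, which is 4 edges.

4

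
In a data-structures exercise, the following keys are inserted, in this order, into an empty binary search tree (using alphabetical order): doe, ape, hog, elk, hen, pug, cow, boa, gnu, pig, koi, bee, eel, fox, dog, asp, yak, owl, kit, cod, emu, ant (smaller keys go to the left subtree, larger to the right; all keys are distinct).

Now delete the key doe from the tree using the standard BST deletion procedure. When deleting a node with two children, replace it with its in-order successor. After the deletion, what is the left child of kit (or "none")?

doe: root
ape: left child of doe (depth 1)
hog: right child of doe (depth 1)
elk: left child of hog (depth 2)
hen: right child of elk (depth 3)
pug: right child of hog (depth 2)
cow: right child of ape (depth 2)
boa: left child of cow (depth 3)
gnu: left child of hen (depth 4)
pig: left child of pug (depth 3)
koi: left child of pig (depth 4)
bee: left child of boa (depth 4)
eel: left child of elk (depth 3)
fox: left child of gnu (depth 5)
dog: left child of eel (depth 4)
asp: left child of bee (depth 5)
yak: right child of pug (depth 3)
owl: right child of koi (depth 5)
kit: left child of koi (depth 5)
cod: right child of boa (depth 4)
emu: left child of fox (depth 6)
ant: left child of ape (depth 2)

Delete doe (two children — replace with in-order successor).
After deletion, kit's left child: none.

none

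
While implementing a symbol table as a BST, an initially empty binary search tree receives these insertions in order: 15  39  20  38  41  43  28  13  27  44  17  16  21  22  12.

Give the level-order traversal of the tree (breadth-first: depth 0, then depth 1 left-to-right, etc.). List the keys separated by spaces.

Resulting structure (node: left, right):
  15: L=13, R=39
  39: L=20, R=41
  20: L=17, R=38
  38: L=28, R=–
  41: L=–, R=43
  43: L=–, R=44
  28: L=27, R=–
  13: L=12, R=–
  27: L=21, R=–
  44: L=–, R=–
  17: L=16, R=–
  16: L=–, R=–
  21: L=–, R=22
  22: L=–, R=–
  12: L=–, R=–

15 13 39 12 20 41 17 38 43 16 28 44 27 21 22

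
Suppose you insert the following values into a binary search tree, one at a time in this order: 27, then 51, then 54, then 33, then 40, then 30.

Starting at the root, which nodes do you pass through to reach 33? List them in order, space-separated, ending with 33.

27: root
51: right child of 27 (depth 1)
54: right child of 51 (depth 2)
33: left child of 51 (depth 2)
40: right child of 33 (depth 3)
30: left child of 33 (depth 3)

27 51 33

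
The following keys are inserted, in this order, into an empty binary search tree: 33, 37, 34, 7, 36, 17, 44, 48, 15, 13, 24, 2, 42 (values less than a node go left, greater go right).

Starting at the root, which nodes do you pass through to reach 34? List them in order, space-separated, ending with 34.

33 37 34

Resulting structure (node: left, right):
  33: L=7, R=37
  37: L=34, R=44
  34: L=–, R=36
  7: L=2, R=17
  36: L=–, R=–
  17: L=15, R=24
  44: L=42, R=48
  48: L=–, R=–
  15: L=13, R=–
  13: L=–, R=–
  24: L=–, R=–
  2: L=–, R=–
  42: L=–, R=–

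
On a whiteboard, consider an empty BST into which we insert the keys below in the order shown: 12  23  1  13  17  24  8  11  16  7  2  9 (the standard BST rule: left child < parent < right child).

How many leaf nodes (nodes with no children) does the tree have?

12: root
23: right child of 12 (depth 1)
1: left child of 12 (depth 1)
13: left child of 23 (depth 2)
17: right child of 13 (depth 3)
24: right child of 23 (depth 2)
8: right child of 1 (depth 2)
11: right child of 8 (depth 3)
16: left child of 17 (depth 4)
7: left child of 8 (depth 3)
2: left child of 7 (depth 4)
9: left child of 11 (depth 4)

Leaves: 2, 9, 16, 24 — 4 in total.

4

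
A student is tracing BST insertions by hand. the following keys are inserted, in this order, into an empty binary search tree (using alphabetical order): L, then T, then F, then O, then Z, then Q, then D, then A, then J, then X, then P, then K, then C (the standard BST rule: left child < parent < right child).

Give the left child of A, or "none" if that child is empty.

none

L: root
T: right child of L (depth 1)
F: left child of L (depth 1)
O: left child of T (depth 2)
Z: right child of T (depth 2)
Q: right child of O (depth 3)
D: left child of F (depth 2)
A: left child of D (depth 3)
J: right child of F (depth 2)
X: left child of Z (depth 3)
P: left child of Q (depth 4)
K: right child of J (depth 3)
C: right child of A (depth 4)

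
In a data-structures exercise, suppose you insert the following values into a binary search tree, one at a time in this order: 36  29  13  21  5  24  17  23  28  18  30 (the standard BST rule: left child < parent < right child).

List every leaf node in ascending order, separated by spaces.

5 18 23 28 30

Resulting structure (node: left, right):
  36: L=29, R=–
  29: L=13, R=30
  13: L=5, R=21
  21: L=17, R=24
  5: L=–, R=–
  24: L=23, R=28
  17: L=–, R=18
  23: L=–, R=–
  28: L=–, R=–
  18: L=–, R=–
  30: L=–, R=–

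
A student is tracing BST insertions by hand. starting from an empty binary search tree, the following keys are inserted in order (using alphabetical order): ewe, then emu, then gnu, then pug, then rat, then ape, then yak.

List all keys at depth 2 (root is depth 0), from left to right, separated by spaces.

ape pug

Insert ewe: tree is empty, so ewe becomes the root.
Insert emu: emu < ewe → go left. Place as left child of ewe.
Insert gnu: gnu > ewe → go right. Place as right child of ewe.
Insert pug: pug > ewe → go right; pug > gnu → go right. Place as right child of gnu.
Insert rat: rat > ewe → go right; rat > gnu → go right; rat > pug → go right. Place as right child of pug.
Insert ape: ape < ewe → go left; ape < emu → go left. Place as left child of emu.
Insert yak: yak > ewe → go right; yak > gnu → go right; yak > pug → go right; yak > rat → go right. Place as right child of rat.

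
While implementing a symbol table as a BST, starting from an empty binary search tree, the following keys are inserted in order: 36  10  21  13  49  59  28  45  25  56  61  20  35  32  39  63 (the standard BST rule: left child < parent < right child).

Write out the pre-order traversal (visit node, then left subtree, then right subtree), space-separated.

36: root
10: left child of 36 (depth 1)
21: right child of 10 (depth 2)
13: left child of 21 (depth 3)
49: right child of 36 (depth 1)
59: right child of 49 (depth 2)
28: right child of 21 (depth 3)
45: left child of 49 (depth 2)
25: left child of 28 (depth 4)
56: left child of 59 (depth 3)
61: right child of 59 (depth 3)
20: right child of 13 (depth 4)
35: right child of 28 (depth 4)
32: left child of 35 (depth 5)
39: left child of 45 (depth 3)
63: right child of 61 (depth 4)

36 10 21 13 20 28 25 35 32 49 45 39 59 56 61 63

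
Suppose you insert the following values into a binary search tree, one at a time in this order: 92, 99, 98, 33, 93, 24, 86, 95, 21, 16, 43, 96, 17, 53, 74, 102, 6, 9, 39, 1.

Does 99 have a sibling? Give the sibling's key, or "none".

33

Resulting structure (node: left, right):
  92: L=33, R=99
  99: L=98, R=102
  98: L=93, R=–
  33: L=24, R=86
  93: L=–, R=95
  24: L=21, R=–
  86: L=43, R=–
  95: L=–, R=96
  21: L=16, R=–
  16: L=6, R=17
  43: L=39, R=53
  96: L=–, R=–
  17: L=–, R=–
  53: L=–, R=74
  74: L=–, R=–
  102: L=–, R=–
  6: L=1, R=9
  9: L=–, R=–
  39: L=–, R=–
  1: L=–, R=–

99's parent is 92; the other child of 92 is 33.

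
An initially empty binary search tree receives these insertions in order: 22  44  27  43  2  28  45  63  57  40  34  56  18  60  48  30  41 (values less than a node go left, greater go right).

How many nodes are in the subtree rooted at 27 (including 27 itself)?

Insert 22: tree is empty, so 22 becomes the root.
Insert 44: 44 > 22 → go right. Place as right child of 22.
Insert 27: 27 > 22 → go right; 27 < 44 → go left. Place as left child of 44.
Insert 43: 43 > 22 → go right; 43 < 44 → go left; 43 > 27 → go right. Place as right child of 27.
Insert 2: 2 < 22 → go left. Place as left child of 22.
Insert 28: 28 > 22 → go right; 28 < 44 → go left; 28 > 27 → go right; 28 < 43 → go left. Place as left child of 43.
Insert 45: 45 > 22 → go right; 45 > 44 → go right. Place as right child of 44.
Insert 63: 63 > 22 → go right; 63 > 44 → go right; 63 > 45 → go right. Place as right child of 45.
Insert 57: 57 > 22 → go right; 57 > 44 → go right; 57 > 45 → go right; 57 < 63 → go left. Place as left child of 63.
Insert 40: 40 > 22 → go right; 40 < 44 → go left; 40 > 27 → go right; 40 < 43 → go left; 40 > 28 → go right. Place as right child of 28.
Insert 34: 34 > 22 → go right; 34 < 44 → go left; 34 > 27 → go right; 34 < 43 → go left; 34 > 28 → go right; 34 < 40 → go left. Place as left child of 40.
Insert 56: 56 > 22 → go right; 56 > 44 → go right; 56 > 45 → go right; 56 < 63 → go left; 56 < 57 → go left. Place as left child of 57.
Insert 18: 18 < 22 → go left; 18 > 2 → go right. Place as right child of 2.
Insert 60: 60 > 22 → go right; 60 > 44 → go right; 60 > 45 → go right; 60 < 63 → go left; 60 > 57 → go right. Place as right child of 57.
Insert 48: 48 > 22 → go right; 48 > 44 → go right; 48 > 45 → go right; 48 < 63 → go left; 48 < 57 → go left; 48 < 56 → go left. Place as left child of 56.
Insert 30: 30 > 22 → go right; 30 < 44 → go left; 30 > 27 → go right; 30 < 43 → go left; 30 > 28 → go right; 30 < 40 → go left; 30 < 34 → go left. Place as left child of 34.
Insert 41: 41 > 22 → go right; 41 < 44 → go left; 41 > 27 → go right; 41 < 43 → go left; 41 > 28 → go right; 41 > 40 → go right. Place as right child of 40.

Subtree rooted at 27 contains: 27, 43, 28, 40, 34, 30, 41 — 7 nodes.

7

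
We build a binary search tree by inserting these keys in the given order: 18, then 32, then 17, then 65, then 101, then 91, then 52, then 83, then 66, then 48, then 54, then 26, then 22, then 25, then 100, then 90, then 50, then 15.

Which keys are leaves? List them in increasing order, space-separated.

Insert 18: tree is empty, so 18 becomes the root.
Insert 32: 32 > 18 → go right. Place as right child of 18.
Insert 17: 17 < 18 → go left. Place as left child of 18.
Insert 65: 65 > 18 → go right; 65 > 32 → go right. Place as right child of 32.
Insert 101: 101 > 18 → go right; 101 > 32 → go right; 101 > 65 → go right. Place as right child of 65.
Insert 91: 91 > 18 → go right; 91 > 32 → go right; 91 > 65 → go right; 91 < 101 → go left. Place as left child of 101.
Insert 52: 52 > 18 → go right; 52 > 32 → go right; 52 < 65 → go left. Place as left child of 65.
Insert 83: 83 > 18 → go right; 83 > 32 → go right; 83 > 65 → go right; 83 < 101 → go left; 83 < 91 → go left. Place as left child of 91.
Insert 66: 66 > 18 → go right; 66 > 32 → go right; 66 > 65 → go right; 66 < 101 → go left; 66 < 91 → go left; 66 < 83 → go left. Place as left child of 83.
Insert 48: 48 > 18 → go right; 48 > 32 → go right; 48 < 65 → go left; 48 < 52 → go left. Place as left child of 52.
Insert 54: 54 > 18 → go right; 54 > 32 → go right; 54 < 65 → go left; 54 > 52 → go right. Place as right child of 52.
Insert 26: 26 > 18 → go right; 26 < 32 → go left. Place as left child of 32.
Insert 22: 22 > 18 → go right; 22 < 32 → go left; 22 < 26 → go left. Place as left child of 26.
Insert 25: 25 > 18 → go right; 25 < 32 → go left; 25 < 26 → go left; 25 > 22 → go right. Place as right child of 22.
Insert 100: 100 > 18 → go right; 100 > 32 → go right; 100 > 65 → go right; 100 < 101 → go left; 100 > 91 → go right. Place as right child of 91.
Insert 90: 90 > 18 → go right; 90 > 32 → go right; 90 > 65 → go right; 90 < 101 → go left; 90 < 91 → go left; 90 > 83 → go right. Place as right child of 83.
Insert 50: 50 > 18 → go right; 50 > 32 → go right; 50 < 65 → go left; 50 < 52 → go left; 50 > 48 → go right. Place as right child of 48.
Insert 15: 15 < 18 → go left; 15 < 17 → go left. Place as left child of 17.

15 25 50 54 66 90 100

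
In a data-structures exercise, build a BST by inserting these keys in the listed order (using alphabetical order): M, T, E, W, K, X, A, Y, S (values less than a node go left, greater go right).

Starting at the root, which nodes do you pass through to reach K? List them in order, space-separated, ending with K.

M: root
T: right child of M (depth 1)
E: left child of M (depth 1)
W: right child of T (depth 2)
K: right child of E (depth 2)
X: right child of W (depth 3)
A: left child of E (depth 2)
Y: right child of X (depth 4)
S: left child of T (depth 2)

M E K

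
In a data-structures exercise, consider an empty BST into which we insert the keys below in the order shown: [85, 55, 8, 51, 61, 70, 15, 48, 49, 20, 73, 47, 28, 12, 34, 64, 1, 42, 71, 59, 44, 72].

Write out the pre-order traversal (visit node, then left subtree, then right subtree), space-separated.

Resulting structure (node: left, right):
  85: L=55, R=–
  55: L=8, R=61
  8: L=1, R=51
  51: L=15, R=–
  61: L=59, R=70
  70: L=64, R=73
  15: L=12, R=48
  48: L=20, R=49
  49: L=–, R=–
  20: L=–, R=47
  73: L=71, R=–
  47: L=28, R=–
  28: L=–, R=34
  12: L=–, R=–
  34: L=–, R=42
  64: L=–, R=–
  1: L=–, R=–
  42: L=–, R=44
  71: L=–, R=72
  59: L=–, R=–
  44: L=–, R=–
  72: L=–, R=–

85 55 8 1 51 15 12 48 20 47 28 34 42 44 49 61 59 70 64 73 71 72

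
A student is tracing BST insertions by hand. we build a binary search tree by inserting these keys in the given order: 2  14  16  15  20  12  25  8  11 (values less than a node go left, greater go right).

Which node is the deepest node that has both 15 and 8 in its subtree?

2: root
14: right child of 2 (depth 1)
16: right child of 14 (depth 2)
15: left child of 16 (depth 3)
20: right child of 16 (depth 3)
12: left child of 14 (depth 2)
25: right child of 20 (depth 4)
8: left child of 12 (depth 3)
11: right child of 8 (depth 4)

Path to 15: 2 → 14 → 16 → 15
Path to 8: 2 → 14 → 12 → 8
The paths share a prefix ending at 14, then split left and right.

14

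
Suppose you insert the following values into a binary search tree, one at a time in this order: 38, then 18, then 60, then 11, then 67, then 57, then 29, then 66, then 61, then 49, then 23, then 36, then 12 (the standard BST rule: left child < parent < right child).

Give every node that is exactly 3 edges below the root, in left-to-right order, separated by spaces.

12 23 36 49 66

Insert 38: tree is empty, so 38 becomes the root.
Insert 18: 18 < 38 → go left. Place as left child of 38.
Insert 60: 60 > 38 → go right. Place as right child of 38.
Insert 11: 11 < 38 → go left; 11 < 18 → go left. Place as left child of 18.
Insert 67: 67 > 38 → go right; 67 > 60 → go right. Place as right child of 60.
Insert 57: 57 > 38 → go right; 57 < 60 → go left. Place as left child of 60.
Insert 29: 29 < 38 → go left; 29 > 18 → go right. Place as right child of 18.
Insert 66: 66 > 38 → go right; 66 > 60 → go right; 66 < 67 → go left. Place as left child of 67.
Insert 61: 61 > 38 → go right; 61 > 60 → go right; 61 < 67 → go left; 61 < 66 → go left. Place as left child of 66.
Insert 49: 49 > 38 → go right; 49 < 60 → go left; 49 < 57 → go left. Place as left child of 57.
Insert 23: 23 < 38 → go left; 23 > 18 → go right; 23 < 29 → go left. Place as left child of 29.
Insert 36: 36 < 38 → go left; 36 > 18 → go right; 36 > 29 → go right. Place as right child of 29.
Insert 12: 12 < 38 → go left; 12 < 18 → go left; 12 > 11 → go right. Place as right child of 11.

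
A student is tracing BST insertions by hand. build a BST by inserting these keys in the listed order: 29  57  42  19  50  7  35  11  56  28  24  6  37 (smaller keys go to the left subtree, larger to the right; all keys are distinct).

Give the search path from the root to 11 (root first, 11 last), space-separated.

29: root
57: right child of 29 (depth 1)
42: left child of 57 (depth 2)
19: left child of 29 (depth 1)
50: right child of 42 (depth 3)
7: left child of 19 (depth 2)
35: left child of 42 (depth 3)
11: right child of 7 (depth 3)
56: right child of 50 (depth 4)
28: right child of 19 (depth 2)
24: left child of 28 (depth 3)
6: left child of 7 (depth 3)
37: right child of 35 (depth 4)

29 19 7 11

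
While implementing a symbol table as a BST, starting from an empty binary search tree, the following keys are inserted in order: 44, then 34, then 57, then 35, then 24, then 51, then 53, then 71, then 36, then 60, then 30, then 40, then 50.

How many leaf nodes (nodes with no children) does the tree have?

44: root
34: left child of 44 (depth 1)
57: right child of 44 (depth 1)
35: right child of 34 (depth 2)
24: left child of 34 (depth 2)
51: left child of 57 (depth 2)
53: right child of 51 (depth 3)
71: right child of 57 (depth 2)
36: right child of 35 (depth 3)
60: left child of 71 (depth 3)
30: right child of 24 (depth 3)
40: right child of 36 (depth 4)
50: left child of 51 (depth 3)

Leaves: 30, 40, 50, 53, 60 — 5 in total.

5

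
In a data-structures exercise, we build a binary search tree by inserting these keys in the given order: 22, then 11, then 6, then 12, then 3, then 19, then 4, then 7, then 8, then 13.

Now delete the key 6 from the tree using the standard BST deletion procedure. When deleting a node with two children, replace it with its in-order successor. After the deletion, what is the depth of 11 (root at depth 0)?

1

Insert 22: tree is empty, so 22 becomes the root.
Insert 11: 11 < 22 → go left. Place as left child of 22.
Insert 6: 6 < 22 → go left; 6 < 11 → go left. Place as left child of 11.
Insert 12: 12 < 22 → go left; 12 > 11 → go right. Place as right child of 11.
Insert 3: 3 < 22 → go left; 3 < 11 → go left; 3 < 6 → go left. Place as left child of 6.
Insert 19: 19 < 22 → go left; 19 > 11 → go right; 19 > 12 → go right. Place as right child of 12.
Insert 4: 4 < 22 → go left; 4 < 11 → go left; 4 < 6 → go left; 4 > 3 → go right. Place as right child of 3.
Insert 7: 7 < 22 → go left; 7 < 11 → go left; 7 > 6 → go right. Place as right child of 6.
Insert 8: 8 < 22 → go left; 8 < 11 → go left; 8 > 6 → go right; 8 > 7 → go right. Place as right child of 7.
Insert 13: 13 < 22 → go left; 13 > 11 → go right; 13 > 12 → go right; 13 < 19 → go left. Place as left child of 19.

Delete 6 (two children — replace with in-order successor).
After deletion, path to 11: 22 → 11.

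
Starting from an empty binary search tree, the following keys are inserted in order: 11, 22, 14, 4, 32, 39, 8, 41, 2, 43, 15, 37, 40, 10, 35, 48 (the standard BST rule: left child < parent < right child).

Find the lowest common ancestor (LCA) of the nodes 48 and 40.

Insert 11: tree is empty, so 11 becomes the root.
Insert 22: 22 > 11 → go right. Place as right child of 11.
Insert 14: 14 > 11 → go right; 14 < 22 → go left. Place as left child of 22.
Insert 4: 4 < 11 → go left. Place as left child of 11.
Insert 32: 32 > 11 → go right; 32 > 22 → go right. Place as right child of 22.
Insert 39: 39 > 11 → go right; 39 > 22 → go right; 39 > 32 → go right. Place as right child of 32.
Insert 8: 8 < 11 → go left; 8 > 4 → go right. Place as right child of 4.
Insert 41: 41 > 11 → go right; 41 > 22 → go right; 41 > 32 → go right; 41 > 39 → go right. Place as right child of 39.
Insert 2: 2 < 11 → go left; 2 < 4 → go left. Place as left child of 4.
Insert 43: 43 > 11 → go right; 43 > 22 → go right; 43 > 32 → go right; 43 > 39 → go right; 43 > 41 → go right. Place as right child of 41.
Insert 15: 15 > 11 → go right; 15 < 22 → go left; 15 > 14 → go right. Place as right child of 14.
Insert 37: 37 > 11 → go right; 37 > 22 → go right; 37 > 32 → go right; 37 < 39 → go left. Place as left child of 39.
Insert 40: 40 > 11 → go right; 40 > 22 → go right; 40 > 32 → go right; 40 > 39 → go right; 40 < 41 → go left. Place as left child of 41.
Insert 10: 10 < 11 → go left; 10 > 4 → go right; 10 > 8 → go right. Place as right child of 8.
Insert 35: 35 > 11 → go right; 35 > 22 → go right; 35 > 32 → go right; 35 < 39 → go left; 35 < 37 → go left. Place as left child of 37.
Insert 48: 48 > 11 → go right; 48 > 22 → go right; 48 > 32 → go right; 48 > 39 → go right; 48 > 41 → go right; 48 > 43 → go right. Place as right child of 43.

Path to 48: 11 → 22 → 32 → 39 → 41 → 43 → 48
Path to 40: 11 → 22 → 32 → 39 → 41 → 40
The paths share a prefix ending at 41, then split left and right.

41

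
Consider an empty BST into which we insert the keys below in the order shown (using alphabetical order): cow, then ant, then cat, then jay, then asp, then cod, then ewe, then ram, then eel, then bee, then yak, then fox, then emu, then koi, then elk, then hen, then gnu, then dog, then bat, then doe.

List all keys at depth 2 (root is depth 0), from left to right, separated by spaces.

cat ewe ram

cow: root
ant: left child of cow (depth 1)
cat: right child of ant (depth 2)
jay: right child of cow (depth 1)
asp: left child of cat (depth 3)
cod: right child of cat (depth 3)
ewe: left child of jay (depth 2)
ram: right child of jay (depth 2)
eel: left child of ewe (depth 3)
bee: right child of asp (depth 4)
yak: right child of ram (depth 3)
fox: right child of ewe (depth 3)
emu: right child of eel (depth 4)
koi: left child of ram (depth 3)
elk: left child of emu (depth 5)
hen: right child of fox (depth 4)
gnu: left child of hen (depth 5)
dog: left child of eel (depth 4)
bat: left child of bee (depth 5)
doe: left child of dog (depth 5)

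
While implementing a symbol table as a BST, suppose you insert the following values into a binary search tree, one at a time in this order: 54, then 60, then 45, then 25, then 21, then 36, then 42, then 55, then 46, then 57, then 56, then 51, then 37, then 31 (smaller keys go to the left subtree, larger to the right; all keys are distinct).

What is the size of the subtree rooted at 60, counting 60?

4

Resulting structure (node: left, right):
  54: L=45, R=60
  60: L=55, R=–
  45: L=25, R=46
  25: L=21, R=36
  21: L=–, R=–
  36: L=31, R=42
  42: L=37, R=–
  55: L=–, R=57
  46: L=–, R=51
  57: L=56, R=–
  56: L=–, R=–
  51: L=–, R=–
  37: L=–, R=–
  31: L=–, R=–

Subtree rooted at 60 contains: 60, 55, 57, 56 — 4 nodes.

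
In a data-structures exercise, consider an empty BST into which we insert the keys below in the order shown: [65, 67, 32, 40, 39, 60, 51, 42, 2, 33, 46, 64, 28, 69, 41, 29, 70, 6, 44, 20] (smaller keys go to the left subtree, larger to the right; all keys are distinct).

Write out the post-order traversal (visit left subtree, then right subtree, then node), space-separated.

Insert 65: tree is empty, so 65 becomes the root.
Insert 67: 67 > 65 → go right. Place as right child of 65.
Insert 32: 32 < 65 → go left. Place as left child of 65.
Insert 40: 40 < 65 → go left; 40 > 32 → go right. Place as right child of 32.
Insert 39: 39 < 65 → go left; 39 > 32 → go right; 39 < 40 → go left. Place as left child of 40.
Insert 60: 60 < 65 → go left; 60 > 32 → go right; 60 > 40 → go right. Place as right child of 40.
Insert 51: 51 < 65 → go left; 51 > 32 → go right; 51 > 40 → go right; 51 < 60 → go left. Place as left child of 60.
Insert 42: 42 < 65 → go left; 42 > 32 → go right; 42 > 40 → go right; 42 < 60 → go left; 42 < 51 → go left. Place as left child of 51.
Insert 2: 2 < 65 → go left; 2 < 32 → go left. Place as left child of 32.
Insert 33: 33 < 65 → go left; 33 > 32 → go right; 33 < 40 → go left; 33 < 39 → go left. Place as left child of 39.
Insert 46: 46 < 65 → go left; 46 > 32 → go right; 46 > 40 → go right; 46 < 60 → go left; 46 < 51 → go left; 46 > 42 → go right. Place as right child of 42.
Insert 64: 64 < 65 → go left; 64 > 32 → go right; 64 > 40 → go right; 64 > 60 → go right. Place as right child of 60.
Insert 28: 28 < 65 → go left; 28 < 32 → go left; 28 > 2 → go right. Place as right child of 2.
Insert 69: 69 > 65 → go right; 69 > 67 → go right. Place as right child of 67.
Insert 41: 41 < 65 → go left; 41 > 32 → go right; 41 > 40 → go right; 41 < 60 → go left; 41 < 51 → go left; 41 < 42 → go left. Place as left child of 42.
Insert 29: 29 < 65 → go left; 29 < 32 → go left; 29 > 2 → go right; 29 > 28 → go right. Place as right child of 28.
Insert 70: 70 > 65 → go right; 70 > 67 → go right; 70 > 69 → go right. Place as right child of 69.
Insert 6: 6 < 65 → go left; 6 < 32 → go left; 6 > 2 → go right; 6 < 28 → go left. Place as left child of 28.
Insert 44: 44 < 65 → go left; 44 > 32 → go right; 44 > 40 → go right; 44 < 60 → go left; 44 < 51 → go left; 44 > 42 → go right; 44 < 46 → go left. Place as left child of 46.
Insert 20: 20 < 65 → go left; 20 < 32 → go left; 20 > 2 → go right; 20 < 28 → go left; 20 > 6 → go right. Place as right child of 6.

20 6 29 28 2 33 39 41 44 46 42 51 64 60 40 32 70 69 67 65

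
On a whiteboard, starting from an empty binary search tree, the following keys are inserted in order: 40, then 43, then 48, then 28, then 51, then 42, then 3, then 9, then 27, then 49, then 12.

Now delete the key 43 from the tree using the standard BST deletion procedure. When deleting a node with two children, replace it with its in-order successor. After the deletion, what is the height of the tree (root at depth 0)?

5

Insert 40: tree is empty, so 40 becomes the root.
Insert 43: 43 > 40 → go right. Place as right child of 40.
Insert 48: 48 > 40 → go right; 48 > 43 → go right. Place as right child of 43.
Insert 28: 28 < 40 → go left. Place as left child of 40.
Insert 51: 51 > 40 → go right; 51 > 43 → go right; 51 > 48 → go right. Place as right child of 48.
Insert 42: 42 > 40 → go right; 42 < 43 → go left. Place as left child of 43.
Insert 3: 3 < 40 → go left; 3 < 28 → go left. Place as left child of 28.
Insert 9: 9 < 40 → go left; 9 < 28 → go left; 9 > 3 → go right. Place as right child of 3.
Insert 27: 27 < 40 → go left; 27 < 28 → go left; 27 > 3 → go right; 27 > 9 → go right. Place as right child of 9.
Insert 49: 49 > 40 → go right; 49 > 43 → go right; 49 > 48 → go right; 49 < 51 → go left. Place as left child of 51.
Insert 12: 12 < 40 → go left; 12 < 28 → go left; 12 > 3 → go right; 12 > 9 → go right; 12 < 27 → go left. Place as left child of 27.

Delete 43 (two children — replace with in-order successor).
After deletion, deepest node is 12 at depth 5.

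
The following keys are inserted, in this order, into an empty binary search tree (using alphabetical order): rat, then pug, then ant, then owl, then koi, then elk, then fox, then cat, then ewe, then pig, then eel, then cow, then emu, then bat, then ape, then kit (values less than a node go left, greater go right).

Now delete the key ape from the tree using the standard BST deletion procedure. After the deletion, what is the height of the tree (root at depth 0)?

Insert rat: tree is empty, so rat becomes the root.
Insert pug: pug < rat → go left. Place as left child of rat.
Insert ant: ant < rat → go left; ant < pug → go left. Place as left child of pug.
Insert owl: owl < rat → go left; owl < pug → go left; owl > ant → go right. Place as right child of ant.
Insert koi: koi < rat → go left; koi < pug → go left; koi > ant → go right; koi < owl → go left. Place as left child of owl.
Insert elk: elk < rat → go left; elk < pug → go left; elk > ant → go right; elk < owl → go left; elk < koi → go left. Place as left child of koi.
Insert fox: fox < rat → go left; fox < pug → go left; fox > ant → go right; fox < owl → go left; fox < koi → go left; fox > elk → go right. Place as right child of elk.
Insert cat: cat < rat → go left; cat < pug → go left; cat > ant → go right; cat < owl → go left; cat < koi → go left; cat < elk → go left. Place as left child of elk.
Insert ewe: ewe < rat → go left; ewe < pug → go left; ewe > ant → go right; ewe < owl → go left; ewe < koi → go left; ewe > elk → go right; ewe < fox → go left. Place as left child of fox.
Insert pig: pig < rat → go left; pig < pug → go left; pig > ant → go right; pig > owl → go right. Place as right child of owl.
Insert eel: eel < rat → go left; eel < pug → go left; eel > ant → go right; eel < owl → go left; eel < koi → go left; eel < elk → go left; eel > cat → go right. Place as right child of cat.
Insert cow: cow < rat → go left; cow < pug → go left; cow > ant → go right; cow < owl → go left; cow < koi → go left; cow < elk → go left; cow > cat → go right; cow < eel → go left. Place as left child of eel.
Insert emu: emu < rat → go left; emu < pug → go left; emu > ant → go right; emu < owl → go left; emu < koi → go left; emu > elk → go right; emu < fox → go left; emu < ewe → go left. Place as left child of ewe.
Insert bat: bat < rat → go left; bat < pug → go left; bat > ant → go right; bat < owl → go left; bat < koi → go left; bat < elk → go left; bat < cat → go left. Place as left child of cat.
Insert ape: ape < rat → go left; ape < pug → go left; ape > ant → go right; ape < owl → go left; ape < koi → go left; ape < elk → go left; ape < cat → go left; ape < bat → go left. Place as left child of bat.
Insert kit: kit < rat → go left; kit < pug → go left; kit > ant → go right; kit < owl → go left; kit < koi → go left; kit > elk → go right; kit > fox → go right. Place as right child of fox.

Delete ape (at most one child — splice it out).
After deletion, deepest node is cow at depth 8.

8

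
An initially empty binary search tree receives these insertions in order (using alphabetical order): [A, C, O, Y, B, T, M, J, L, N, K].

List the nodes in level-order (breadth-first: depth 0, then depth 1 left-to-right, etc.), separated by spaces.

Resulting structure (node: left, right):
  A: L=–, R=C
  C: L=B, R=O
  O: L=M, R=Y
  Y: L=T, R=–
  B: L=–, R=–
  T: L=–, R=–
  M: L=J, R=N
  J: L=–, R=L
  L: L=K, R=–
  N: L=–, R=–
  K: L=–, R=–

A C B O M Y J N T L K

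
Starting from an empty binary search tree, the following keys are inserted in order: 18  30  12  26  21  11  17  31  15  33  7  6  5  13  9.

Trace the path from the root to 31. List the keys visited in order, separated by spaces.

18 30 31

18: root
30: right child of 18 (depth 1)
12: left child of 18 (depth 1)
26: left child of 30 (depth 2)
21: left child of 26 (depth 3)
11: left child of 12 (depth 2)
17: right child of 12 (depth 2)
31: right child of 30 (depth 2)
15: left child of 17 (depth 3)
33: right child of 31 (depth 3)
7: left child of 11 (depth 3)
6: left child of 7 (depth 4)
5: left child of 6 (depth 5)
13: left child of 15 (depth 4)
9: right child of 7 (depth 4)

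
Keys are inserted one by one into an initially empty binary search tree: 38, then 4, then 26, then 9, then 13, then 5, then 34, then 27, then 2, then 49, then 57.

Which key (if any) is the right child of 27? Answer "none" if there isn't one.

Insert 38: tree is empty, so 38 becomes the root.
Insert 4: 4 < 38 → go left. Place as left child of 38.
Insert 26: 26 < 38 → go left; 26 > 4 → go right. Place as right child of 4.
Insert 9: 9 < 38 → go left; 9 > 4 → go right; 9 < 26 → go left. Place as left child of 26.
Insert 13: 13 < 38 → go left; 13 > 4 → go right; 13 < 26 → go left; 13 > 9 → go right. Place as right child of 9.
Insert 5: 5 < 38 → go left; 5 > 4 → go right; 5 < 26 → go left; 5 < 9 → go left. Place as left child of 9.
Insert 34: 34 < 38 → go left; 34 > 4 → go right; 34 > 26 → go right. Place as right child of 26.
Insert 27: 27 < 38 → go left; 27 > 4 → go right; 27 > 26 → go right; 27 < 34 → go left. Place as left child of 34.
Insert 2: 2 < 38 → go left; 2 < 4 → go left. Place as left child of 4.
Insert 49: 49 > 38 → go right. Place as right child of 38.
Insert 57: 57 > 38 → go right; 57 > 49 → go right. Place as right child of 49.

none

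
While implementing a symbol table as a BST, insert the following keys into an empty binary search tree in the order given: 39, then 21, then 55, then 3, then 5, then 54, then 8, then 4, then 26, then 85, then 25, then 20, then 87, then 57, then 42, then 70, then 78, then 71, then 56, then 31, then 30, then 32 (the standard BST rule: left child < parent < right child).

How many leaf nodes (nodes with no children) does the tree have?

9

Resulting structure (node: left, right):
  39: L=21, R=55
  21: L=3, R=26
  55: L=54, R=85
  3: L=–, R=5
  5: L=4, R=8
  54: L=42, R=–
  8: L=–, R=20
  4: L=–, R=–
  26: L=25, R=31
  85: L=57, R=87
  25: L=–, R=–
  20: L=–, R=–
  87: L=–, R=–
  57: L=56, R=70
  42: L=–, R=–
  70: L=–, R=78
  78: L=71, R=–
  71: L=–, R=–
  56: L=–, R=–
  31: L=30, R=32
  30: L=–, R=–
  32: L=–, R=–

Leaves: 4, 20, 25, 30, 32, 42, 56, 71, 87 — 9 in total.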